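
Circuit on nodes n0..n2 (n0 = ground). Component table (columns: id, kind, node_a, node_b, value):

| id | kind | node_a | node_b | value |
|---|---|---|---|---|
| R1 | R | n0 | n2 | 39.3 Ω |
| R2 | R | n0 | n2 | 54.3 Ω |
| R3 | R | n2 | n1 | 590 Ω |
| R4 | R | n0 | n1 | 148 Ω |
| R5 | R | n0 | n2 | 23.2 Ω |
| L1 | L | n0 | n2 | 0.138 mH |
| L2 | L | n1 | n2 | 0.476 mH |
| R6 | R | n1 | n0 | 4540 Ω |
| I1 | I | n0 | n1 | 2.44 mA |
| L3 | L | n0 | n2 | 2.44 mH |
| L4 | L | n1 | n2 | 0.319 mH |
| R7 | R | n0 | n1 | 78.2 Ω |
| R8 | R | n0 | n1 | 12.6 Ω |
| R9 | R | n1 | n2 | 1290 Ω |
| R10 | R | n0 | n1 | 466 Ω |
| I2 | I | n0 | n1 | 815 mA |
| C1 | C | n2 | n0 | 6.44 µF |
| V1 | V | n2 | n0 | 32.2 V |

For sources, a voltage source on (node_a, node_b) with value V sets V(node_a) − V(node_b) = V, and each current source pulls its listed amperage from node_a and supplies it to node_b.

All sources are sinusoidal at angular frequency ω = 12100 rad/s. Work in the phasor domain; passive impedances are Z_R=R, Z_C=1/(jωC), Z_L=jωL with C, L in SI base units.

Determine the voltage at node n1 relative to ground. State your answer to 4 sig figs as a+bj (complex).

30.92-5.340j V

Apply KCL at each of the 2 non-ground nodes and solve the resulting linear system.
Node n1: branches {R3, R4, L2, R6, I1, L4, R7, R8, R9, R10, I2} → V_1 = 30.92-5.340j
Node n2: branches {R1, R2, R3, R5, L1, L2, L3, L4, R9, C1, V1} → V_2 = 32.20+0.000j
Source currents: i(V1)=-5.114+18.41j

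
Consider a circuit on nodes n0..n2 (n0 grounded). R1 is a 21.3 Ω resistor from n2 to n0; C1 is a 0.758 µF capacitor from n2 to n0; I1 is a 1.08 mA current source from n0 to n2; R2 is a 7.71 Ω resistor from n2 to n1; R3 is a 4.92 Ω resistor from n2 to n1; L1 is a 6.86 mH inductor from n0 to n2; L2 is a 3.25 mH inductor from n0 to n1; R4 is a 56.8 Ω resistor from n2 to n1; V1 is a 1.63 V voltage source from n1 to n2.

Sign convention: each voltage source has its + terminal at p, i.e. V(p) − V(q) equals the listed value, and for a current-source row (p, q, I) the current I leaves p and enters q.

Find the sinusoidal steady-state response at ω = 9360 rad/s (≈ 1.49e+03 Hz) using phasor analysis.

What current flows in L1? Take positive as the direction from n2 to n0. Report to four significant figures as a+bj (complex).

Apply KCL at each of the 2 non-ground nodes and solve the resulting linear system.
Node n1: branches {R2, R3, L2, R4, V1} → V_1 = 1.077+0.6541j
Node n2: branches {R1, C1, I1, R2, R3, L1, R4, V1} → V_2 = -0.5531+0.6541j
Source currents: i(V1)=-0.5929+0.03540j

0.01019+0.008615j A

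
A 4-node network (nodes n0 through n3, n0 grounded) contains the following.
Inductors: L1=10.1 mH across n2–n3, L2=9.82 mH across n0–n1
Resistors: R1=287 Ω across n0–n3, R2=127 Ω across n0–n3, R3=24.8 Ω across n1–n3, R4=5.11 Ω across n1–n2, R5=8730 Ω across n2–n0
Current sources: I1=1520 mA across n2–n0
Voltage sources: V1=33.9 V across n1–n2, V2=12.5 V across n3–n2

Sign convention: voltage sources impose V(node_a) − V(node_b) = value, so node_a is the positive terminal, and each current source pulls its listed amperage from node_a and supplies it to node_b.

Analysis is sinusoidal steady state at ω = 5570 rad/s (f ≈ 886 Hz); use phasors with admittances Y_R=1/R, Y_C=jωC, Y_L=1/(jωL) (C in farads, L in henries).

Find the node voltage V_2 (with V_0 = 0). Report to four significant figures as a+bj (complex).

-65.25-49.96j V

Element admittances at ω=5570 rad/s:
  Y(L1) = 0.000-0.01778j S between n2,n3
  Y(R1) = 0.003484+0.000j S between n0,n3
  Y(R2) = 0.007874+0.000j S between n0,n3
  I1: injects 1.52 A into n0 (from n2)
  Y(R3) = 0.04032+0.000j S between n1,n3
  Y(R4) = 0.1957+0.000j S between n1,n2
  Y(R5) = 0.0001145+0.000j S between n2,n0
  Y(L2) = 0.000-0.01828j S between n0,n1
  V1: constraint V(n1)−V(n2) = 33.9
  V2: constraint V(n3)−V(n2) = 12.5
Assemble and solve the 5×5 MNA system:
  V(n1)=-31.35-49.96j  V(n2)=-65.25-49.96j  V(n3)=-52.75-49.96j
  i(V1)=-6.584-0.5732j  i(V2)=1.462+0.7896j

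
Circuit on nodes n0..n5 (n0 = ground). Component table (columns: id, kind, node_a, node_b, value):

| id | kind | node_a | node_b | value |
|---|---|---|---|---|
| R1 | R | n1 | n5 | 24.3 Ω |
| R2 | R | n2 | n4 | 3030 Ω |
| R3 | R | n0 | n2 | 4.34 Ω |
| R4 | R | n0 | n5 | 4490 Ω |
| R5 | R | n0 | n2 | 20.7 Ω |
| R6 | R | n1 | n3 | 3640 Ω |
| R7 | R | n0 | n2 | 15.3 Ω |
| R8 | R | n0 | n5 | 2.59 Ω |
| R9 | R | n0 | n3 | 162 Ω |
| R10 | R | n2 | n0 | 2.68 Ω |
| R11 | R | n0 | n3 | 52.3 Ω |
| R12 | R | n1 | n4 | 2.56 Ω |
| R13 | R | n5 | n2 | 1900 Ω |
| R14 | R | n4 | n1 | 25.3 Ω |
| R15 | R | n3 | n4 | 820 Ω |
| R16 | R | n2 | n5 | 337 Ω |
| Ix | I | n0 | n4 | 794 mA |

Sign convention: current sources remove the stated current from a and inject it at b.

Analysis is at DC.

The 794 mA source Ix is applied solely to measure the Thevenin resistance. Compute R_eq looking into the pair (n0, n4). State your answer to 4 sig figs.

R_eq = 27.81 Ω

Element admittances at DC:
  Y(R1) = 0.04115 S between n1,n5
  Y(R2) = 0.0003300 S between n2,n4
  Y(R3) = 0.2304 S between n0,n2
  Y(R4) = 0.0002227 S between n0,n5
  Y(R5) = 0.04831 S between n0,n2
  Y(R6) = 0.0002747 S between n1,n3
  Y(R7) = 0.06536 S between n0,n2
  Y(R8) = 0.3861 S between n0,n5
  Y(R9) = 0.006173 S between n0,n3
  Y(R10) = 0.3731 S between n2,n0
  Y(R11) = 0.01912 S between n0,n3
  Y(R12) = 0.3906 S between n1,n4
  Y(R13) = 0.0005263 S between n5,n2
  Y(R14) = 0.03953 S between n4,n1
  Y(R15) = 0.001220 S between n3,n4
  Y(R16) = 0.002967 S between n2,n5
  Ix: injects 0.794 A into n4 (from n0)
Assemble and solve the 5×5 MNA system:
  V(n1)=20.31  V(n2)=0.01950  V(n3)=1.214  V(n4)=22.08  V(n5)=1.940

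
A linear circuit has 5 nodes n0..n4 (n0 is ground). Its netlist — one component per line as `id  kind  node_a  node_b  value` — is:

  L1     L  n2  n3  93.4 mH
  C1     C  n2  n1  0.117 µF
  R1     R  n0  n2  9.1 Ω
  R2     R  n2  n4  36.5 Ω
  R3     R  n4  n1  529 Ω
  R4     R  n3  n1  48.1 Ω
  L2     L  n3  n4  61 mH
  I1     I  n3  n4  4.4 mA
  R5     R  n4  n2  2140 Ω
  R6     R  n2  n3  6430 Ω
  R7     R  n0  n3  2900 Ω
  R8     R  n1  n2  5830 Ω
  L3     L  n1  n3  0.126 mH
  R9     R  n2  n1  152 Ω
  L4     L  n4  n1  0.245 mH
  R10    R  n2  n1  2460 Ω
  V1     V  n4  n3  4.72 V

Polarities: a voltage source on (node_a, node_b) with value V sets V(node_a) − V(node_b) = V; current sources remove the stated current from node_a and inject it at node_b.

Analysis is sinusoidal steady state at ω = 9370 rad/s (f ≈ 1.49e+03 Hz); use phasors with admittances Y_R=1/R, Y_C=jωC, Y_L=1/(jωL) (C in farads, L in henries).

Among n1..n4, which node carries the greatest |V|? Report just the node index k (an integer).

MNA unknowns: 4 node voltages V₁..V_4 plus 1 source current (V1)
L1: Y=0.000-0.001143j on G[2,3]
C1: Y=0.000+0.001096j on G[2,1]
R1: Y=0.1099+0.000j on G[0,2]
R2: Y=0.02740+0.000j on G[2,4]
R3: Y=0.001890+0.000j on G[4,1]
R4: Y=0.02079+0.000j on G[3,1]
L2: Y=0.000-0.001750j on G[3,4]
I1: z[3]−=0.0044, z[4]+=0.0044
R5: Y=0.0004673+0.000j on G[4,2]
R6: Y=0.0001555+0.000j on G[2,3]
R7: Y=0.0003448+0.000j on G[0,3]
R8: Y=0.0001715+0.000j on G[1,2]
L3: Y=0.000-0.8470j on G[1,3]
R9: Y=0.006579+0.000j on G[2,1]
L4: Y=0.000-0.4356j on G[4,1]
R10: Y=0.0004065+0.000j on G[2,1]
V1: row V4−V3=4.72, i_V1 at 4,3
solve → V1=-2.412-0.06076j, V2=0.01259+0.0001660j, V3=-4.013-0.05290j, V4=0.7073-0.05290j
aux → i_V1=-0.02428+1.369j

3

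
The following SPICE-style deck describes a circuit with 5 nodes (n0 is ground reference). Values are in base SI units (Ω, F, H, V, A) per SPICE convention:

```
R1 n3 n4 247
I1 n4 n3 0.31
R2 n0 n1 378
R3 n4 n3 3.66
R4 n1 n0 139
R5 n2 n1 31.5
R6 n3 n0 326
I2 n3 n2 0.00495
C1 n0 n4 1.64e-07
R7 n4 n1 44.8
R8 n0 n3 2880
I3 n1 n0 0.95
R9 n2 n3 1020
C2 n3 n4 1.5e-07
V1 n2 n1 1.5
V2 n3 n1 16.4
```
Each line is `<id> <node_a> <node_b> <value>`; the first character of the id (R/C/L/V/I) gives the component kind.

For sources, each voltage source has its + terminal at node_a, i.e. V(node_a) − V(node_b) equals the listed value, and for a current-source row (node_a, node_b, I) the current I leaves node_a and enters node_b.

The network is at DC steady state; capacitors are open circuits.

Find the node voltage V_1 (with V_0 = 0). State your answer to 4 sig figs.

Apply KCL at each of the 4 non-ground nodes and solve the resulting linear system.
Node n1: branches {R2, R4, R5, R7, I3, V1, V2} → V_1 = -75.90
Node n2: branches {R5, I2, R9, V1} → V_2 = -74.40
Node n3: branches {R1, I1, R3, R6, I2, R8, R9, C2, V2} → V_3 = -59.50
Node n4: branches {R1, I1, R3, C1, R7, C2} → V_4 = -61.76
Source currents: i(V1)=-0.02806, i(V2)=-0.1321

-75.90 V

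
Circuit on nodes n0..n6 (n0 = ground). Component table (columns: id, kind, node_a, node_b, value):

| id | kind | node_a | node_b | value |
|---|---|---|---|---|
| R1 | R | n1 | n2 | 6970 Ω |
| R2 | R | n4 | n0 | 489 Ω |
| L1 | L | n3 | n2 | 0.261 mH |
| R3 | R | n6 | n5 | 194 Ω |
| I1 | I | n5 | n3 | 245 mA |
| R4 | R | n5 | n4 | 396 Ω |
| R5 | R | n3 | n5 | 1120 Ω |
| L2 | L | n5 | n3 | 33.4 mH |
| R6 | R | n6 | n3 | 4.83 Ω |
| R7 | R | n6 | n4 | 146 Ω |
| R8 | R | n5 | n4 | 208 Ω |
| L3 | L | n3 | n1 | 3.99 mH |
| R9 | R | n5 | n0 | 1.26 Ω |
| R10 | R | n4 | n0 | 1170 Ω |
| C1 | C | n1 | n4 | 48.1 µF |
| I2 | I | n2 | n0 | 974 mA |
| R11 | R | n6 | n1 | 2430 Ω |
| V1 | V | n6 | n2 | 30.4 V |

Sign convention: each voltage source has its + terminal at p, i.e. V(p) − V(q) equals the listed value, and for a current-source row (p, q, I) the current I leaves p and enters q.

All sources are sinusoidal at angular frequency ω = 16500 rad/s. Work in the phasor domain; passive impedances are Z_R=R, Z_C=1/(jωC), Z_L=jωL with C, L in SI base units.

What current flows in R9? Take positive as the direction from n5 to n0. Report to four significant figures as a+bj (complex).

-0.8574-0.01827j A

MNA unknowns: 6 node voltages V₁..V_6 plus 1 source current (V1)
R1: Y=0.0001435+0.000j on G[1,2]
R2: Y=0.002045+0.000j on G[4,0]
L1: Y=0.000-0.2322j on G[3,2]
R3: Y=0.005155+0.000j on G[6,5]
I1: z[5]−=0.245, z[3]+=0.245
R4: Y=0.002525+0.000j on G[5,4]
R5: Y=0.0008929+0.000j on G[3,5]
L2: Y=0.000-0.001815j on G[5,3]
R6: Y=0.2070+0.000j on G[6,3]
R7: Y=0.006849+0.000j on G[6,4]
R8: Y=0.004808+0.000j on G[5,4]
L3: Y=0.000-0.01519j on G[3,1]
R9: Y=0.7937+0.000j on G[5,0]
R10: Y=0.0008547+0.000j on G[4,0]
C1: Y=0.000+0.7936j on G[1,4]
I2: z[2]−=0.974, z[0]+=0.974
R11: Y=0.0004115+0.000j on G[6,1]
V1: row V6−V2=30.4, i_V1 at 6,2
solve → V1=-39.81+6.743j, V2=-78.45-31.47j, V3=-62.49-15.71j, V4=-40.22+6.302j, V5=-1.080-0.02303j, V6=-48.05-31.47j
aux → i_V1=-2.691+3.700j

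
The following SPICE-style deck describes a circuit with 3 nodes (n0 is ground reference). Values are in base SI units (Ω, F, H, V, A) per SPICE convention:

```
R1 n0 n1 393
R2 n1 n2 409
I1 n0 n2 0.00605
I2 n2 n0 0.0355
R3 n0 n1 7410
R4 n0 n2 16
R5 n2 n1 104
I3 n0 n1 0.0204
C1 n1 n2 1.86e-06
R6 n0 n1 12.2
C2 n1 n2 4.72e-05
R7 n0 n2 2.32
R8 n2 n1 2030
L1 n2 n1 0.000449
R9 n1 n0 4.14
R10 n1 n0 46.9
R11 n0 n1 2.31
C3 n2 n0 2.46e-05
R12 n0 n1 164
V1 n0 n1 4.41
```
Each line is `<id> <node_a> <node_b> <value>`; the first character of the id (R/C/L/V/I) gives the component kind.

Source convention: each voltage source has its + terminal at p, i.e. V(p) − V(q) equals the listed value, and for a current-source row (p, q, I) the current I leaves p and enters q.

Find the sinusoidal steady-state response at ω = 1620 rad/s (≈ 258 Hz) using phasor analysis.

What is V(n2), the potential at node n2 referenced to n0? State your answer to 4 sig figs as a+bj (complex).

Element admittances at ω=1620 rad/s:
  Y(R1) = 0.002545+0.000j S between n0,n1
  Y(R2) = 0.002445+0.000j S between n1,n2
  I1: injects 0.00605 A into n2 (from n0)
  I2: injects 0.0355 A into n0 (from n2)
  Y(R3) = 0.0001350+0.000j S between n0,n1
  Y(R4) = 0.06250+0.000j S between n0,n2
  Y(R5) = 0.009615+0.000j S between n2,n1
  I3: injects 0.0204 A into n1 (from n0)
  Y(C1) = 0.000+0.003013j S between n1,n2
  Y(R6) = 0.08197+0.000j S between n0,n1
  Y(C2) = 0.000+0.07646j S between n1,n2
  Y(R7) = 0.4310+0.000j S between n0,n2
  Y(R8) = 0.0004926+0.000j S between n2,n1
  Y(L1) = 0.000-1.375j S between n2,n1
  Y(R9) = 0.2415+0.000j S between n1,n0
  Y(R10) = 0.02132+0.000j S between n1,n0
  Y(R11) = 0.4329+0.000j S between n0,n1
  Y(C3) = 0.000+0.03985j S between n2,n0
  Y(R12) = 0.006098+0.000j S between n0,n1
  V1: constraint V(n0)−V(n1) = 4.41
Assemble and solve the 3×3 MNA system:
  V(n1)=-4.410+0.000j  V(n2)=-3.937+1.520j
  i(V1)=-5.463+0.5931j

-3.937+1.520j V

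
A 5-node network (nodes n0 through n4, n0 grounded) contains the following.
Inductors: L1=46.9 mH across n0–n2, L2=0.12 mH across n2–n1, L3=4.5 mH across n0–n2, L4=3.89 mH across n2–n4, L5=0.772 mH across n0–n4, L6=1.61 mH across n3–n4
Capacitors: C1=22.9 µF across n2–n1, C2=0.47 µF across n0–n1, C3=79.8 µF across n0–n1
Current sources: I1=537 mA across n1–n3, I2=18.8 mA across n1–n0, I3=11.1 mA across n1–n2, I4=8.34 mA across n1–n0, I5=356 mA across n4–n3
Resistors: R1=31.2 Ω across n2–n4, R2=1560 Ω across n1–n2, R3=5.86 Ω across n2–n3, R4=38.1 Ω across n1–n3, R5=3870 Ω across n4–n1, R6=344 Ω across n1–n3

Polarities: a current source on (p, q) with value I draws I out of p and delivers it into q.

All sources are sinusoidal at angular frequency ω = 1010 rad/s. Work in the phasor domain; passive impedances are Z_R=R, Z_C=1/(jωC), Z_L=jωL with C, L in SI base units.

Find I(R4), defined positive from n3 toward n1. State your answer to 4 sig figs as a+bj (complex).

Apply KCL at each of the 4 non-ground nodes and solve the resulting linear system.
Node n1: branches {L2, C1, I1, R2, I2, R4, C2, I3, I4, C3, R5, R6} → V_1 = -0.7989-0.6643j
Node n2: branches {L1, L2, C1, R1, R2, L3, R3, L4, I3} → V_2 = -0.7850-0.5929j
Node n3: branches {I1, R3, R4, L6, R6, I5} → V_3 = 0.6309+1.040j
Node n4: branches {R1, L4, L5, R5, L6, I5} → V_4 = 0.09709+0.04832j

0.03753+0.04473j A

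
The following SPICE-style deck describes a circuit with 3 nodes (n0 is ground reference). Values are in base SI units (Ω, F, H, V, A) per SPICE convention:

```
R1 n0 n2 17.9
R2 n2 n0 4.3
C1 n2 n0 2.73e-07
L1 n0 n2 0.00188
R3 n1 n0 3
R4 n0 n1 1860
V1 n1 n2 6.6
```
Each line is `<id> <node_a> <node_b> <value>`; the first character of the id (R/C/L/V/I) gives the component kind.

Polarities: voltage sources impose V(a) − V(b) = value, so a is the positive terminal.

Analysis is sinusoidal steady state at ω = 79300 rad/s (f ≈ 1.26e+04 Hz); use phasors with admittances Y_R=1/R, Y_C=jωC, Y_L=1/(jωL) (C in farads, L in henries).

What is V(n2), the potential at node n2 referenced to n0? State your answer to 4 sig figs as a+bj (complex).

-3.539+0.08497j V

Apply KCL at each of the 2 non-ground nodes and solve the resulting linear system.
Node n1: branches {R3, R4, V1} → V_1 = 3.061+0.08497j
Node n2: branches {R1, R2, C1, L1, V1} → V_2 = -3.539+0.08497j
Source currents: i(V1)=-1.022-0.02837j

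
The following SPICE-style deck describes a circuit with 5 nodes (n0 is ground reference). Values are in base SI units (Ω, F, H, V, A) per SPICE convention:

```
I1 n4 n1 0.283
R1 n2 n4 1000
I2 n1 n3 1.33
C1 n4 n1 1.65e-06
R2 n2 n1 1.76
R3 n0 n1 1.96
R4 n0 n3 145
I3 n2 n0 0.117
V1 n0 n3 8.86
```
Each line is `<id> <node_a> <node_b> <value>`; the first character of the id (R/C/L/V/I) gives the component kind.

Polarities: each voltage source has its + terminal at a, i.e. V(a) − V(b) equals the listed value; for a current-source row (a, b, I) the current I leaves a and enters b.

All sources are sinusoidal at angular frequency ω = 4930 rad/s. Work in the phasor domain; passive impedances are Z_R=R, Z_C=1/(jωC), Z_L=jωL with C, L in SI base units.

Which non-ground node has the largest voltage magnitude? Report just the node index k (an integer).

4

Apply KCL at each of the 4 non-ground nodes and solve the resulting linear system.
Node n1: branches {I1, I2, C1, R2, R3} → V_1 = -2.836+0.000j
Node n2: branches {R1, R2, I3} → V_2 = -3.049+0.06026j
Node n3: branches {I2, R4, V1} → V_3 = -8.860+0.000j
Node n4: branches {I1, R1, C1} → V_4 = -7.045+34.30j
Source currents: i(V1)=-1.391+0.000j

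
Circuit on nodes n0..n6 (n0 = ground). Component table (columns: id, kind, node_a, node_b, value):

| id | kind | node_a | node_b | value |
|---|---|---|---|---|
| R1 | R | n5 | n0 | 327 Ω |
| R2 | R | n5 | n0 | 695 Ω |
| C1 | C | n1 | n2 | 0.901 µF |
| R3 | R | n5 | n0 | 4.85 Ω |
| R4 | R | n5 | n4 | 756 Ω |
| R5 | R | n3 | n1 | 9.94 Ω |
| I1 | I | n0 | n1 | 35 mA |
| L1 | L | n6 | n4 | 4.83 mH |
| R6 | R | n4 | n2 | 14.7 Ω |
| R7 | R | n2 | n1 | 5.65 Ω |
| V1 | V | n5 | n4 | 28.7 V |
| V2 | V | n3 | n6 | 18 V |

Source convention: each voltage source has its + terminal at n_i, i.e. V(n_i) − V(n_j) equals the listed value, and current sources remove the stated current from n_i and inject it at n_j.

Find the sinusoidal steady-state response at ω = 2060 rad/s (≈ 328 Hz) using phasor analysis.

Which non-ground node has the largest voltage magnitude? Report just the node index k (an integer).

6

MNA unknowns: 6 node voltages V₁..V_6 plus 2 source currents (V1, V2)
R1: Y=0.003058+0.000j on G[5,0]
R2: Y=0.001439+0.000j on G[5,0]
C1: Y=0.000+0.001856j on G[1,2]
R3: Y=0.2062+0.000j on G[5,0]
R4: Y=0.001323+0.000j on G[5,4]
R5: Y=0.1006+0.000j on G[3,1]
I1: z[0]−=0.035, z[1]+=0.035
L1: Y=0.000-0.1005j on G[6,4]
R6: Y=0.06803+0.000j on G[4,2]
R7: Y=0.1770+0.000j on G[2,1]
V1: row V5−V4=28.7, i_V1 at 5,4
V2: row V3−V6=18, i_V2 at 3,6
solve → V1=-17.34-3.458j, V2=-20.44-2.475j, V3=-12.21-5.132j, V4=-28.53+0.000j, V5=0.1661+0.000j, V6=-30.21-5.132j
aux → i_V1=-0.07296+0.000j, i_V2=-0.5158+0.1684j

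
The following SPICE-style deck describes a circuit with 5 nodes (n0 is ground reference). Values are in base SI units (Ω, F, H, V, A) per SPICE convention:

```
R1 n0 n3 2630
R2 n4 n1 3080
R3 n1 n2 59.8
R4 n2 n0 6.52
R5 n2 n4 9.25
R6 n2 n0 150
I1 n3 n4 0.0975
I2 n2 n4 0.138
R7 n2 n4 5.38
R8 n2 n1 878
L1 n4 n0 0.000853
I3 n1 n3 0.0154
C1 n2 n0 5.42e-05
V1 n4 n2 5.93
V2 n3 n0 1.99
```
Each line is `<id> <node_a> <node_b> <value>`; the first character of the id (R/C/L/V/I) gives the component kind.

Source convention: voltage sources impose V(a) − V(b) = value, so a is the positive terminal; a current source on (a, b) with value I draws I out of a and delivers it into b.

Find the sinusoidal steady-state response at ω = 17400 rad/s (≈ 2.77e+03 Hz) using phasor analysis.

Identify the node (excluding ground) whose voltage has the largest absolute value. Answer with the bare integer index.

MNA unknowns: 4 node voltages V₁..V_4 plus 2 source currents (V1, V2)
R1: Y=0.0003802+0.000j on G[0,3]
R2: Y=0.0003247+0.000j on G[4,1]
R3: Y=0.01672+0.000j on G[1,2]
R4: Y=0.1534+0.000j on G[2,0]
R5: Y=0.1081+0.000j on G[2,4]
R6: Y=0.006667+0.000j on G[2,0]
I1: z[3]−=0.0975, z[4]+=0.0975
I2: z[2]−=0.138, z[4]+=0.138
R7: Y=0.1859+0.000j on G[2,4]
R8: Y=0.001139+0.000j on G[2,1]
L1: Y=0.000-0.06738j on G[4,0]
I3: z[1]−=0.0154, z[3]+=0.0154
C1: Y=0.000+0.9431j on G[2,0]
V1: row V4−V2=5.93, i_V1 at 4,2
V2: row V3−V0=1.99, i_V2 at 3,0
solve → V1=-0.2829-0.01004j, V2=0.4581-0.01004j, V3=1.990+0.000j, V4=6.388-0.01004j
aux → i_V1=-1.509+0.4304j, i_V2=-0.08286+0.000j

4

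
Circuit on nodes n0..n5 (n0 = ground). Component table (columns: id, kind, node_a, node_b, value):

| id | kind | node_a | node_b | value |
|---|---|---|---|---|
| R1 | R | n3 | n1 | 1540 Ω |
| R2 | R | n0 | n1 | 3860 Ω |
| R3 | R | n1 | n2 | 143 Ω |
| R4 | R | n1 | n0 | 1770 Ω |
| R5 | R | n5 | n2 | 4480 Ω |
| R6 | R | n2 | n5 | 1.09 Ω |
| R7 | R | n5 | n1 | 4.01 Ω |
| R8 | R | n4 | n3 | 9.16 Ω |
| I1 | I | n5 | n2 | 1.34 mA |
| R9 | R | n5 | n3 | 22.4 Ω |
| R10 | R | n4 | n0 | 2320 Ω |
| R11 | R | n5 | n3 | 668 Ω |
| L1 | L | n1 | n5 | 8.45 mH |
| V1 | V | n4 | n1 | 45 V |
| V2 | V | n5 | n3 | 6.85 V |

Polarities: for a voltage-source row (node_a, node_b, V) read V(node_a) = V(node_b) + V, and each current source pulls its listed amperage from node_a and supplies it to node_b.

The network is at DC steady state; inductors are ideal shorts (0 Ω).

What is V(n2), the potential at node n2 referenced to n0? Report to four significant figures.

Apply KCL at each of the 5 non-ground nodes and solve the resulting linear system.
Node n1: branches {R1, R2, R3, R4, R7, L1, V1} → V_1 = -15.45
Node n2: branches {R3, R5, R6, I1} → V_2 = -15.45
Node n3: branches {R1, R8, R9, R11, V2} → V_3 = -22.30
Node n4: branches {R8, R10, V1} → V_4 = 29.55
Node n5: branches {R5, R6, R7, I1, R9, R11, L1, V2} → V_5 = -15.45
Source currents: i(L1)=-5.665, i(V1)=-5.673, i(V2)=-5.981

-15.45 V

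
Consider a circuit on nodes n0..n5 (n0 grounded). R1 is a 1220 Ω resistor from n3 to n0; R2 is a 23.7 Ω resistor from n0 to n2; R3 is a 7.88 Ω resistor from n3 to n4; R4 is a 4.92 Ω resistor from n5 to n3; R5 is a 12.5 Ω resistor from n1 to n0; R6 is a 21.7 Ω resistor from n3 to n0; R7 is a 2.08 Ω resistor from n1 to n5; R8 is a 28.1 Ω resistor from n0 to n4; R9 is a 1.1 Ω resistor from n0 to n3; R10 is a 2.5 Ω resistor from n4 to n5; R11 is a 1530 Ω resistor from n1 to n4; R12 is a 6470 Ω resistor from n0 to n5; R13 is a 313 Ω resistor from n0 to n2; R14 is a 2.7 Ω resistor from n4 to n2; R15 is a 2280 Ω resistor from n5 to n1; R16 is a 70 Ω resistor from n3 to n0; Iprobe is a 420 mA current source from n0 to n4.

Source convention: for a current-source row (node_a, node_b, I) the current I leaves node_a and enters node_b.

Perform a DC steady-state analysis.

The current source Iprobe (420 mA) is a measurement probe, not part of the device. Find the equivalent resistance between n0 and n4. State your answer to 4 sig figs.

Element admittances at DC:
  Y(R1) = 0.0008197 S between n3,n0
  Y(R2) = 0.04219 S between n0,n2
  Y(R3) = 0.1269 S between n3,n4
  Y(R4) = 0.2033 S between n5,n3
  Y(R5) = 0.08000 S between n1,n0
  Y(R6) = 0.04608 S between n3,n0
  Y(R7) = 0.4808 S between n1,n5
  Y(R8) = 0.03559 S between n0,n4
  Y(R9) = 0.9091 S between n0,n3
  Y(R10) = 0.4000 S between n4,n5
  Y(R11) = 0.0006536 S between n1,n4
  Y(R12) = 0.0001546 S between n0,n5
  Y(R13) = 0.003195 S between n0,n2
  Y(R14) = 0.3704 S between n4,n2
  Y(R15) = 0.0004386 S between n5,n1
  Y(R16) = 0.01429 S between n3,n0
  Iprobe: injects 0.42 A into n4 (from n0)
Assemble and solve the 5×5 MNA system:
  V(n1)=0.7500  V(n2)=1.186  V(n3)=0.2665  V(n4)=1.332  V(n5)=0.8738

R_eq = 3.171 Ω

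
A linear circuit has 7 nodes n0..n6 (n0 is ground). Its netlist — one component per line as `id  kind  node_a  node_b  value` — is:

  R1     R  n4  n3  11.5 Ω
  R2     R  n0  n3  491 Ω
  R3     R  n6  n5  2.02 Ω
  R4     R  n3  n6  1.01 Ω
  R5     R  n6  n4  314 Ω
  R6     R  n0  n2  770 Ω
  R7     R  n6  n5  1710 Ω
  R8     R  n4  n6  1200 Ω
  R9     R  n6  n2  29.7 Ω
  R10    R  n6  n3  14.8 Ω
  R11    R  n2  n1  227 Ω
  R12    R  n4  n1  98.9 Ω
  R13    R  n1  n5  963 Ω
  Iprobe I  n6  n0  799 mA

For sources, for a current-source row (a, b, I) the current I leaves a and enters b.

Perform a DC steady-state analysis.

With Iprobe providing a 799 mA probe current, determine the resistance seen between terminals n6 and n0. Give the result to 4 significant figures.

Element admittances at DC:
  Y(R1) = 0.08696 S between n4,n3
  Y(R2) = 0.002037 S between n0,n3
  Y(R3) = 0.4950 S between n6,n5
  Y(R4) = 0.9901 S between n3,n6
  Y(R5) = 0.003185 S between n6,n4
  Y(R6) = 0.001299 S between n0,n2
  Y(R7) = 0.0005848 S between n6,n5
  Y(R8) = 0.0008333 S between n4,n6
  Y(R9) = 0.03367 S between n6,n2
  Y(R10) = 0.06757 S between n6,n3
  Y(R11) = 0.004405 S between n2,n1
  Y(R12) = 0.01011 S between n4,n1
  Y(R13) = 0.001038 S between n1,n5
  Iprobe: injects 0.799 A into n0 (from n6)
Assemble and solve the 6×6 MNA system:
  V(n1)=-240.3  V(n2)=-234.8  V(n3)=-242.6  V(n4)=-242.4  V(n5)=-243.1  V(n6)=-243.1

R_eq = 304.2 Ω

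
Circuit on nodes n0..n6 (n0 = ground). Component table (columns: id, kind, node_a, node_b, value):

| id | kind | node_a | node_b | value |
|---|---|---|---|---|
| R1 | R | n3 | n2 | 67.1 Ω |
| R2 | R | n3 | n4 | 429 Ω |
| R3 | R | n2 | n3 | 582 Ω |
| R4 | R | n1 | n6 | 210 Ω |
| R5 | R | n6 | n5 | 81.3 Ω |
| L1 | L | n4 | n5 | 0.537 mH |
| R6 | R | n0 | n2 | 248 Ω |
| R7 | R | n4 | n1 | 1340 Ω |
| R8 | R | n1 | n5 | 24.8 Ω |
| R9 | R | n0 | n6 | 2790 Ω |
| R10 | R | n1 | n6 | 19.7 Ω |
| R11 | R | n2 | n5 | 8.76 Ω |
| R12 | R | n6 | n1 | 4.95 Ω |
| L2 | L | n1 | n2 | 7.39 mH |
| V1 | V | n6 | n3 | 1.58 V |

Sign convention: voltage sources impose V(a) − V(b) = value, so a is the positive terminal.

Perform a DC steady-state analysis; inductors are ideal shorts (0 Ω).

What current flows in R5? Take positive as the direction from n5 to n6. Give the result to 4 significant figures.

MNA unknowns: 6 node voltages V₁..V_6 plus 3 source currents (L1, L2, V1)
R1: Y=0.01490 on G[3,2]
R2: Y=0.002331 on G[3,4]
R3: Y=0.001718 on G[2,3]
R4: Y=0.004762 on G[1,6]
R5: Y=0.01230 on G[6,5]
L1: row V4−V5=0, i_L1 at 4,5
R6: Y=0.004032 on G[0,2]
R7: Y=0.0007463 on G[4,1]
R8: Y=0.04032 on G[1,5]
R9: Y=0.0003584 on G[0,6]
R10: Y=0.05076 on G[1,6]
R11: Y=0.1142 on G[2,5]
R12: Y=0.2020 on G[6,1]
L2: row V1−V2=0, i_L2 at 1,2
V1: row V6−V3=1.58, i_V1 at 6,3
solve → V1=-0.008402, V2=-0.008402, V3=-1.485, V4=-0.02122, V5=-0.02122, V6=0.09452
aux → i_L1=-0.003404, i_L2=0.02598, i_V1=-0.02796

-0.001424 A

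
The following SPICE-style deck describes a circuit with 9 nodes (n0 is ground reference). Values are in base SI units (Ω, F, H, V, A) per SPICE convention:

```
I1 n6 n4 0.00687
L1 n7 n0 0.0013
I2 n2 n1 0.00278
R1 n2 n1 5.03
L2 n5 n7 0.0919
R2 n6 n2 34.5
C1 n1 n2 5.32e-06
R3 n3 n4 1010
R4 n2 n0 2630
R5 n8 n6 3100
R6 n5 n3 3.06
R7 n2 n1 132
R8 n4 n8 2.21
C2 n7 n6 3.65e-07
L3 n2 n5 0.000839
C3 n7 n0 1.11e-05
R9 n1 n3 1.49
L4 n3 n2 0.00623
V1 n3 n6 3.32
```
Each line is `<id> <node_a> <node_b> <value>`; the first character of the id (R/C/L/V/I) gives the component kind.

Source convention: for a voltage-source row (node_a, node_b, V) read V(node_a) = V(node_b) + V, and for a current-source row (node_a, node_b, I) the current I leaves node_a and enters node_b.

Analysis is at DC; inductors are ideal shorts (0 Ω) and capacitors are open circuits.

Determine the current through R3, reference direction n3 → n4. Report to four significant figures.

-0.004375 A

MNA unknowns: 8 node voltages V₁..V_8 plus 5 source currents (L1, L2, L3, L4, V1)
I1: z[6]−=0.00687, z[4]+=0.00687
L1: row V7−V0=0, i_L1 at 7,0
I2: z[2]−=0.00278, z[1]+=0.00278
R1: Y=0.1988 on G[2,1]
L2: row V5−V7=0, i_L2 at 5,7
R2: Y=0.02899 on G[6,2]
C1: Y=0.000 on G[1,2]
R3: Y=0.0009901 on G[3,4]
R4: Y=0.0003802 on G[2,0]
R5: Y=0.0003226 on G[8,6]
R6: Y=0.3268 on G[5,3]
R7: Y=0.007576 on G[2,1]
R8: Y=0.4525 on G[4,8]
C2: Y=0.000 on G[7,6]
L3: row V2−V5=0, i_L3 at 2,5
C3: Y=0.000 on G[7,0]
R9: Y=0.6711 on G[1,3]
L4: row V3−V2=0, i_L4 at 3,2
V1: row V3−V6=3.32, i_V1 at 3,6
solve → V1=0.003168, V2=0.000, V3=0.000, V4=4.419, V5=0.000, V6=-3.320, V7=0.000, V8=4.414
aux → i_L1=0.000, i_L2=0.000, i_L3=0.000, i_L4=0.09836, i_V1=-0.09186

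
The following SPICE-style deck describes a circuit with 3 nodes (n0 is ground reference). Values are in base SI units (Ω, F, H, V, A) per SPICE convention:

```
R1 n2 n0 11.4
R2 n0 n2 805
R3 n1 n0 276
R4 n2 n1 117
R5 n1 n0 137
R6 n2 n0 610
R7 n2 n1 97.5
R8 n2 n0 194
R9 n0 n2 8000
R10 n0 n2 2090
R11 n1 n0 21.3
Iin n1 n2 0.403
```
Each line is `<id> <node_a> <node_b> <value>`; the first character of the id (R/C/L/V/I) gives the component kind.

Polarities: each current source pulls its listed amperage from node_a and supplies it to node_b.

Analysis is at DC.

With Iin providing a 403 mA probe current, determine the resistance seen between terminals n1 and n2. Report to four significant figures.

MNA unknowns: 2 node voltages V₁..V_2
R1: Y=0.08772 on G[2,0]
R2: Y=0.001242 on G[0,2]
R3: Y=0.003623 on G[1,0]
R4: Y=0.008547 on G[2,1]
R5: Y=0.007299 on G[1,0]
R6: Y=0.001639 on G[2,0]
R7: Y=0.01026 on G[2,1]
R8: Y=0.005155 on G[2,0]
R9: Y=0.0001250 on G[0,2]
R10: Y=0.0004785 on G[0,2]
R11: Y=0.04695 on G[1,0]
Iin: z[1]−=0.403, z[2]+=0.403
solve → V1=-4.581, V2=2.751

R_eq = 18.20 Ω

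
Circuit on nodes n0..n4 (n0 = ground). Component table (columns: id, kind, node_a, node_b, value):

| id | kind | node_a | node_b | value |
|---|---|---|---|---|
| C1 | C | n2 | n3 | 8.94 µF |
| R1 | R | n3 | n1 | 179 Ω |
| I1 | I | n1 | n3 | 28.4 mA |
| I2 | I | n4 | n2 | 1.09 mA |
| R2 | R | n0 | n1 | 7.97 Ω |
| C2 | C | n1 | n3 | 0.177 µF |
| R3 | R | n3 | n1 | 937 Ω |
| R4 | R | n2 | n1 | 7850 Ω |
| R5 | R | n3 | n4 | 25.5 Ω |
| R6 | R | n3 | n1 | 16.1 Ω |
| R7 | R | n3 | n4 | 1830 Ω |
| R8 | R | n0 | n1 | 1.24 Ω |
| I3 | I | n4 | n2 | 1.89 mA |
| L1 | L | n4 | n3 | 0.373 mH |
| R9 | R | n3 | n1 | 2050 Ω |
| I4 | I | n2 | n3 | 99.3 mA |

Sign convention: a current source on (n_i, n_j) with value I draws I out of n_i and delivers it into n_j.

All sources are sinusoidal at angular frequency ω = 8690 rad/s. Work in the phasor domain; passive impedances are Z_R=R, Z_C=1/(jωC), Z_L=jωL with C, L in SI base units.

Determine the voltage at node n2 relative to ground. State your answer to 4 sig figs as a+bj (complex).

0.4071+1.229j V

Apply KCL at each of the 4 non-ground nodes and solve the resulting linear system.
Node n1: branches {R1, I1, R2, C2, R3, R4, R6, R8, R9} → V_1 = 0.000+0.000j
Node n2: branches {C1, I2, R4, I3, I4} → V_2 = 0.4071+1.229j
Node n3: branches {C1, R1, I1, C2, R3, R5, R6, R7, L1, R9, I4} → V_3 = 0.4091-0.01135j
Node n4: branches {I2, R5, R7, I3, L1} → V_4 = 0.4079-0.02085j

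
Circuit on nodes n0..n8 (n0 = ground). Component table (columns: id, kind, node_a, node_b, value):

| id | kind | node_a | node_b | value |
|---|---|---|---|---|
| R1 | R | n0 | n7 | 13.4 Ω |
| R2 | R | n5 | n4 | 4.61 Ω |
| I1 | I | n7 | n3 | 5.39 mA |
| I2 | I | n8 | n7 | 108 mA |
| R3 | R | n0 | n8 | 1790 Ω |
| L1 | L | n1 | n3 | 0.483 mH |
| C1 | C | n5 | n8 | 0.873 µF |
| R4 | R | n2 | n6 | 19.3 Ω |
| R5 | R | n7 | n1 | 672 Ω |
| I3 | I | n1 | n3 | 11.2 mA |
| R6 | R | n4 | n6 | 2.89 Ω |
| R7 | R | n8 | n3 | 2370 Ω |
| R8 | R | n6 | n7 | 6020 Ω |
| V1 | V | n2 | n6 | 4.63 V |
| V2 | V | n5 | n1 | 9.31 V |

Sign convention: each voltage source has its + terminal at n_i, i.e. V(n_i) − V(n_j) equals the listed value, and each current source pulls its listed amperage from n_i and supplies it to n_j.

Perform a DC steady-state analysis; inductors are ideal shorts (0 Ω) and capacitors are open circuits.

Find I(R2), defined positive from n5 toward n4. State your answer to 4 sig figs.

MNA unknowns: 8 node voltages V₁..V_8 plus 3 source currents (L1, V1, V2)
R1: Y=0.07463 on G[0,7]
R2: Y=0.2169 on G[5,4]
I1: z[7]−=0.00539, z[3]+=0.00539
I2: z[8]−=0.108, z[7]+=0.108
R3: Y=0.0005587 on G[0,8]
L1: row V1−V3=0, i_L1 at 1,3
C1: Y=0.000 on G[5,8]
R4: Y=0.05181 on G[2,6]
R5: Y=0.001488 on G[7,1]
I3: z[1]−=0.0112, z[3]+=0.0112
R6: Y=0.3460 on G[4,6]
R7: Y=0.0004219 on G[8,3]
R8: Y=0.0001661 on G[6,7]
V1: row V2−V6=4.63, i_V1 at 2,6
V2: row V5−V1=9.31, i_V2 at 5,1
solve → V1=-21.72, V2=-7.764, V3=-21.72, V4=-12.40, V5=-12.41, V6=-12.39, V7=0.8945, V8=-119.5
aux → i_L1=0.02466, i_V1=-0.2399, i_V2=0.002207

-0.002207 A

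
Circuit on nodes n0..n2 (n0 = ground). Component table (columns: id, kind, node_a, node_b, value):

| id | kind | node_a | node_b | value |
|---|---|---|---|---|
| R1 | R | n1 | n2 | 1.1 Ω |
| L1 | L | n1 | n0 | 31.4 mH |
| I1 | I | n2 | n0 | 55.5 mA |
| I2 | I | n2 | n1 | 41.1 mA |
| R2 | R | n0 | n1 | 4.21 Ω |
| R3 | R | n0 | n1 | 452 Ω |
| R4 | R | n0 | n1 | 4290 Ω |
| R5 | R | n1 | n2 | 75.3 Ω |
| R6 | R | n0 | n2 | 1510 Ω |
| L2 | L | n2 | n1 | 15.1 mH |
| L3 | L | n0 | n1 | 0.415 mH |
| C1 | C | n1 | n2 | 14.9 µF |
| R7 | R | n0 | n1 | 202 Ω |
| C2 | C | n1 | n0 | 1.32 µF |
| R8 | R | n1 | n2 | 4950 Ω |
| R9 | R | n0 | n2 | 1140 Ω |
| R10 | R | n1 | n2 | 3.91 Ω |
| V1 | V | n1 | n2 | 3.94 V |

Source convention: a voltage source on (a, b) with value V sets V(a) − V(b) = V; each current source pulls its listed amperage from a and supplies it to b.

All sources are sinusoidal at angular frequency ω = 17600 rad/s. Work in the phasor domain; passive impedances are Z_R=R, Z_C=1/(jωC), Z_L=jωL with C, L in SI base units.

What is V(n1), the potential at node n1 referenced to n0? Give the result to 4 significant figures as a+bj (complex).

-0.1645-0.07706j V

MNA unknowns: 2 node voltages V₁..V_2 plus 1 source current (V1)
R1: Y=0.9091+0.000j on G[1,2]
L1: Y=0.000-0.001809j on G[1,0]
I1: z[2]−=0.0555, z[0]+=0.0555
I2: z[2]−=0.0411, z[1]+=0.0411
R2: Y=0.2375+0.000j on G[0,1]
R3: Y=0.002212+0.000j on G[0,1]
R4: Y=0.0002331+0.000j on G[0,1]
R5: Y=0.01328+0.000j on G[1,2]
R6: Y=0.0006623+0.000j on G[0,2]
L2: Y=0.000-0.003763j on G[2,1]
L3: Y=0.000-0.1369j on G[0,1]
C1: Y=0.000+0.2622j on G[1,2]
R7: Y=0.004950+0.000j on G[0,1]
C2: Y=0.000+0.02323j on G[1,0]
R8: Y=0.0002020+0.000j on G[1,2]
R9: Y=0.0008772+0.000j on G[0,2]
R10: Y=0.2558+0.000j on G[1,2]
V1: row V1−V2=3.94, i_V1 at 1,2
solve → V1=-0.1645-0.07706j, V2=-4.104-0.07706j
aux → i_V1=-4.552-1.019j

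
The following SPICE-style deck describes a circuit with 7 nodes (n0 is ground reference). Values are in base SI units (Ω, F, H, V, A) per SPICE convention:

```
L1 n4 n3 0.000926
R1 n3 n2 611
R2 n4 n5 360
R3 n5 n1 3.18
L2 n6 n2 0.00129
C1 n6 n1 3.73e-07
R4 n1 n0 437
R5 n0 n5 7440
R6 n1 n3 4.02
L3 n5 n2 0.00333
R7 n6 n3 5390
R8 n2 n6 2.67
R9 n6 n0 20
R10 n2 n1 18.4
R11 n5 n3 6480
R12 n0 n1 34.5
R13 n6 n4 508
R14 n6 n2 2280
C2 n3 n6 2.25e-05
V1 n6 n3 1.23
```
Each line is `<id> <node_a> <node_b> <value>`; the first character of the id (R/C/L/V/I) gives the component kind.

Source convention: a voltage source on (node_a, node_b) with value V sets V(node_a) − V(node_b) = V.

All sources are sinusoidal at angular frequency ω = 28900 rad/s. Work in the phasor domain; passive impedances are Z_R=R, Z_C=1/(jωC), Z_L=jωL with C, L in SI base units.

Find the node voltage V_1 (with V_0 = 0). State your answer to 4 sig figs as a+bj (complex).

-0.5968+0.005225j V

Element admittances at ω=28900 rad/s:
  Y(L1) = 0.000-0.03737j S between n4,n3
  Y(R1) = 0.001637+0.000j S between n3,n2
  Y(R2) = 0.002778+0.000j S between n4,n5
  Y(R3) = 0.3145+0.000j S between n5,n1
  Y(L2) = 0.000-0.02682j S between n6,n2
  Y(C1) = 0.000+0.01078j S between n6,n1
  Y(R4) = 0.002288+0.000j S between n1,n0
  Y(R5) = 0.0001344+0.000j S between n0,n5
  Y(R6) = 0.2488+0.000j S between n1,n3
  Y(L3) = 0.000-0.01039j S between n5,n2
  Y(R7) = 0.0001855+0.000j S between n6,n3
  Y(R8) = 0.3745+0.000j S between n2,n6
  Y(R9) = 0.05000+0.000j S between n6,n0
  Y(R10) = 0.05435+0.000j S between n2,n1
  Y(R11) = 0.0001543+0.000j S between n5,n3
  Y(R12) = 0.02899+0.000j S between n0,n1
  Y(R13) = 0.001969+0.000j S between n6,n4
  Y(R14) = 0.0004386+0.000j S between n6,n2
  Y(C2) = 0.000+0.6502j S between n3,n6
  V1: constraint V(n6)−V(n3) = 1.23
Assemble and solve the 7×7 MNA system:
  V(n1)=-0.5968+0.005225j  V(n2)=0.2461+0.01018j  V(n3)=-0.8551-0.003210j  V(n4)=-0.8433+0.07921j  V(n5)=-0.5978-0.02175j  V(n6)=0.3749-0.003210j
  i(V1)=-0.06940-0.8015j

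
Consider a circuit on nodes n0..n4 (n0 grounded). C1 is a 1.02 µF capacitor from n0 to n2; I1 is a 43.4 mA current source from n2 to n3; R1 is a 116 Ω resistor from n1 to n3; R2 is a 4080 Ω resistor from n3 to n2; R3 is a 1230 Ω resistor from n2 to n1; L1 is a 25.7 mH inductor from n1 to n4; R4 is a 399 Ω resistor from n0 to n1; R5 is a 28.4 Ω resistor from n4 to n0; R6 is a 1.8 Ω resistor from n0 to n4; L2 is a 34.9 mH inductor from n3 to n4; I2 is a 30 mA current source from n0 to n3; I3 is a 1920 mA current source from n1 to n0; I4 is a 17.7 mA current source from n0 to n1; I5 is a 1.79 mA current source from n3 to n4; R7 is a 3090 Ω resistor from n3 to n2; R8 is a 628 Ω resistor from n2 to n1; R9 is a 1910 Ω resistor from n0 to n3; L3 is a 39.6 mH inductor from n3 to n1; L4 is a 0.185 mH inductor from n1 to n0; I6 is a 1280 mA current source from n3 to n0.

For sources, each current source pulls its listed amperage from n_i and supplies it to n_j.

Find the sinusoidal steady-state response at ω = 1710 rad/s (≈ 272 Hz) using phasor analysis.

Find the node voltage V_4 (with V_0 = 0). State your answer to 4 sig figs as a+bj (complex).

Element admittances at ω=1710 rad/s:
  Y(C1) = 0.000+0.001744j S between n0,n2
  I1: injects 0.0434 A into n3 (from n2)
  Y(R1) = 0.008621+0.000j S between n1,n3
  Y(R2) = 0.0002451+0.000j S between n3,n2
  Y(R3) = 0.0008130+0.000j S between n2,n1
  Y(L1) = 0.000-0.02275j S between n1,n4
  Y(R4) = 0.002506+0.000j S between n0,n1
  Y(R5) = 0.03521+0.000j S between n4,n0
  Y(R6) = 0.5556+0.000j S between n0,n4
  Y(L2) = 0.000-0.01676j S between n3,n4
  I2: injects 0.03 A into n3 (from n0)
  I3: injects 1.92 A into n0 (from n1)
  I4: injects 0.0177 A into n1 (from n0)
  I5: injects 0.00179 A into n4 (from n3)
  Y(R7) = 0.0003236+0.000j S between n3,n2
  Y(R8) = 0.001592+0.000j S between n2,n1
  Y(R9) = 0.0005236+0.000j S between n0,n3
  Y(L3) = 0.000-0.01477j S between n3,n1
  Y(L4) = 0.000-3.161j S between n1,n0
  I6: injects 1.28 A into n0 (from n3)
Assemble and solve the 4×4 MNA system:
  V(n1)=0.03121-0.7986j  V(n2)=-15.68+1.782j  V(n3)=-11.26-35.38j  V(n4)=-1.048+0.2480j

-1.048+0.2480j V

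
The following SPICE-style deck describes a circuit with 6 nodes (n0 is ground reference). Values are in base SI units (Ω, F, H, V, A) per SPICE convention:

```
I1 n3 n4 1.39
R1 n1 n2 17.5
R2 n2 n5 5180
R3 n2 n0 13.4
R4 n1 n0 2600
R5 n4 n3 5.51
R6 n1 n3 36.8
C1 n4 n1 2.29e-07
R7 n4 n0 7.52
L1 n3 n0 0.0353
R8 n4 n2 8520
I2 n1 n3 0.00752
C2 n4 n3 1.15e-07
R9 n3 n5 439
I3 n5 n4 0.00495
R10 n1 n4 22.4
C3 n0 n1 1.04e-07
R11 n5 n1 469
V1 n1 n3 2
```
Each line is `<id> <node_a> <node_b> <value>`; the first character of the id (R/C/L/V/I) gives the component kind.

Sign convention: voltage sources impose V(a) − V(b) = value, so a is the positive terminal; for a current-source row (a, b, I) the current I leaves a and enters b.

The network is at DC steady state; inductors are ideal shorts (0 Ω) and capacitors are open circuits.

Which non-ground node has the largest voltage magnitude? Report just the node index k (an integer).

4

Element admittances at DC:
  I1: injects 1.39 A into n4 (from n3)
  Y(R1) = 0.05714 S between n1,n2
  Y(R2) = 0.0001931 S between n2,n5
  Y(R3) = 0.07463 S between n2,n0
  Y(R4) = 0.0003846 S between n1,n0
  Y(R5) = 0.1815 S between n4,n3
  Y(R6) = 0.02717 S between n1,n3
  Y(C1) = 0.000 S between n4,n1
  Y(R7) = 0.1330 S between n4,n0
  L1: short n3↔n0 (DC inductor)
  Y(R8) = 0.0001174 S between n4,n2
  I2: injects 0.00752 A into n3 (from n1)
  Y(C2) = 0.000 S between n4,n3
  Y(R9) = 0.002278 S between n3,n5
  I3: injects 0.00495 A into n4 (from n5)
  Y(R10) = 0.04464 S between n1,n4
  Y(C3) = 0.000 S between n0,n1
  Y(R11) = 0.002132 S between n5,n1
  V1: constraint V(n1)−V(n3) = 2
Assemble and solve the 7×7 MNA system:
  V(n1)=2.000  V(n2)=0.8688  V(n3)=0.000  V(n4)=4.132  V(n5)=-0.1125
  i(L1)=-0.6151  i(V1)=-0.03660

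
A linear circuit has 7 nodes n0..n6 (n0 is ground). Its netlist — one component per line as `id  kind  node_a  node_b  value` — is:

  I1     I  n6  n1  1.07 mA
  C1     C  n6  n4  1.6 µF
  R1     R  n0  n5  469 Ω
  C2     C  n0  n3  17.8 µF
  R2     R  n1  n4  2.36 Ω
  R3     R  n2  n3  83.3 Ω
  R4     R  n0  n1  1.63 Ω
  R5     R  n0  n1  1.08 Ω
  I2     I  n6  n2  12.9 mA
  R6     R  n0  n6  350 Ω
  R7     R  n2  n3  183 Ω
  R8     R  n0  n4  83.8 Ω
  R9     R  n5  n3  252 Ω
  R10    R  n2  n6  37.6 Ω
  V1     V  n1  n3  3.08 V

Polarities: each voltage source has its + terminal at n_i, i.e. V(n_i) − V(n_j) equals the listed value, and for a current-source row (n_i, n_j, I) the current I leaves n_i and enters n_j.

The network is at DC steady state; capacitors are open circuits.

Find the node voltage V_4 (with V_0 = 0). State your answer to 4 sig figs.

MNA unknowns: 6 node voltages V₁..V_6 plus 1 source current (V1)
I1: z[6]−=0.00107, z[1]+=0.00107
C1: Y=0.000 on G[6,4]
R1: Y=0.002132 on G[0,5]
C2: Y=0.000 on G[0,3]
R2: Y=0.4237 on G[1,4]
R3: Y=0.01200 on G[2,3]
R4: Y=0.6135 on G[0,1]
R5: Y=0.9259 on G[0,1]
I2: z[6]−=0.0129, z[2]+=0.0129
R6: Y=0.002857 on G[0,6]
R7: Y=0.005464 on G[2,3]
R8: Y=0.01193 on G[0,4]
R9: Y=0.003968 on G[5,3]
R10: Y=0.02660 on G[2,6]
V1: row V1−V3=3.08, i_V1 at 1,3
solve → V1=0.008049, V2=-2.662, V3=-3.072, V4=0.007829, V5=-1.998, V6=-2.878
aux → i_V1=-0.01141

0.007829 V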